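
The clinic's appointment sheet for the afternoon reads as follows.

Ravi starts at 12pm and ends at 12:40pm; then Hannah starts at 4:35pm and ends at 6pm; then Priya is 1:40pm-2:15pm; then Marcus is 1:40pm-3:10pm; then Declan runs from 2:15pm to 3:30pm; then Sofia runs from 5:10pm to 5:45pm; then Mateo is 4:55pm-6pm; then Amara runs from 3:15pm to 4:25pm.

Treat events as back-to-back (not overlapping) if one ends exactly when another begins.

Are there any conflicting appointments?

Yes

Two intervals overlap when each starts before the other ends.
Sorted by start: Ravi, Marcus, Priya, Declan, Amara, Hannah, Mateo, Sofia.
Marcus starts after Ravi ends; Ravi is clear from here.
Priya starts before Marcus ends → Marcus and Priya overlap.
That's a conflict, so the schedule is not conflict-free.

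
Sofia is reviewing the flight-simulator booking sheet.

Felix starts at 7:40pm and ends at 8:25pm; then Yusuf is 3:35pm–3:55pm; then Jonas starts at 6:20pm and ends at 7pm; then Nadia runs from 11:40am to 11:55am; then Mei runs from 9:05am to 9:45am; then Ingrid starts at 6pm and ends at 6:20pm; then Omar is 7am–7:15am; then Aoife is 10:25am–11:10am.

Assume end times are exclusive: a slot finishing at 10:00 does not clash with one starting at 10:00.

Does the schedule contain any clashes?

Sorted by start: Omar, Mei, Aoife, Nadia, Yusuf, Ingrid, Jonas, Felix.
Mei starts after Omar ends; Omar is clear from here.
Aoife starts after Mei ends; Mei is clear from here.
Nadia starts after Aoife ends; Aoife is clear from here.
Yusuf starts after Nadia ends; Nadia is clear from here.
Ingrid starts after Yusuf ends; Yusuf is clear from here.
Jonas starts exactly when Ingrid ends (back-to-back, no overlap); Ingrid is clear from here.
Felix starts after Jonas ends.
Every pair is clear; the schedule has no overlaps.

No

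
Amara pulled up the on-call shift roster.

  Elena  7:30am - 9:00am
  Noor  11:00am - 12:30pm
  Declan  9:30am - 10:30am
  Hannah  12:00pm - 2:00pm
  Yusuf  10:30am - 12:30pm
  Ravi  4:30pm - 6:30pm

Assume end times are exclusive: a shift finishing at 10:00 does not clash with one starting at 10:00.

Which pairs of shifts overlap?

Sorted by start: Elena, Declan, Yusuf, Noor, Hannah, Ravi.
Declan starts after Elena ends — done with Elena.
Yusuf starts exactly when Declan ends (back-to-back, no overlap) — done with Declan.
Noor starts before Yusuf ends → Yusuf and Noor overlap.
Hannah starts before Yusuf ends → Yusuf and Hannah overlap.
Ravi starts after Yusuf ends.
Hannah starts before Noor ends → Noor and Hannah overlap.
Ravi starts after Noor ends.
Ravi starts after Hannah ends.

Hannah & Noor, Hannah & Yusuf, Noor & Yusuf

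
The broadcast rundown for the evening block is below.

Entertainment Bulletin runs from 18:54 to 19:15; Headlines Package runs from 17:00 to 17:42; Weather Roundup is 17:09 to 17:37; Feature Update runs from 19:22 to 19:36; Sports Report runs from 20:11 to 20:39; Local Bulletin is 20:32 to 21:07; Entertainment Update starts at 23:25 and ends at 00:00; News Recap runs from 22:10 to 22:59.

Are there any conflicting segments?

Yes

Sorted by start: Headlines Package, Weather Roundup, Entertainment Bulletin, Feature Update, Sports Report, Local Bulletin, News Recap, Entertainment Update.
Weather Roundup starts before Headlines Package ends → Headlines Package and Weather Roundup overlap.
That's a conflict, so the schedule is not conflict-free.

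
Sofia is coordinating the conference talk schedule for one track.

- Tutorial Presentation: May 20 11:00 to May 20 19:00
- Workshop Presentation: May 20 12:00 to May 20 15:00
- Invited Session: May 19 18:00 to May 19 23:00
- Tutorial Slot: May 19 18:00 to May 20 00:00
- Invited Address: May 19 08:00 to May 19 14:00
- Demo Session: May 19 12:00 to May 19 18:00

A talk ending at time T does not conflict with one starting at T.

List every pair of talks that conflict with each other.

Check each pair: they overlap iff neither finishes before the other starts.
Sorted by start: Invited Address, Demo Session, Invited Session, Tutorial Slot, Tutorial Presentation, Workshop Presentation.
Demo Session starts before Invited Address ends → Invited Address and Demo Session overlap.
Invited Session starts after Invited Address ends — done with Invited Address.
Invited Session starts exactly when Demo Session ends (back-to-back, no overlap) — done with Demo Session.
Tutorial Slot starts before Invited Session ends → Invited Session and Tutorial Slot overlap.
Tutorial Presentation starts after Invited Session ends — done with Invited Session.
Tutorial Presentation starts after Tutorial Slot ends — done with Tutorial Slot.
Workshop Presentation starts before Tutorial Presentation ends → Tutorial Presentation and Workshop Presentation overlap.

Demo Session & Invited Address, Invited Session & Tutorial Slot, Tutorial Presentation & Workshop Presentation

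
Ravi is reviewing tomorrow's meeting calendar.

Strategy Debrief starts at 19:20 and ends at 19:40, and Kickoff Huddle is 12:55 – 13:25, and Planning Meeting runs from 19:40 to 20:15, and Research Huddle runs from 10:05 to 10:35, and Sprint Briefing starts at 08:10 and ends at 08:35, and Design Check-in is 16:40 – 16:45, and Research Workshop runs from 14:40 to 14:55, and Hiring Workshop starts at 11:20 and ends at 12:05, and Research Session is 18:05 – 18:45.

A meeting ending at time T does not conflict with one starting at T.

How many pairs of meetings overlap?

0

Sorted by start: Sprint Briefing, Research Huddle, Hiring Workshop, Kickoff Huddle, Research Workshop, Design Check-in, Research Session, Strategy Debrief, Planning Meeting.
Research Huddle starts after Sprint Briefing ends; Sprint Briefing is clear from here.
Hiring Workshop starts after Research Huddle ends; Research Huddle is clear from here.
Kickoff Huddle starts after Hiring Workshop ends; Hiring Workshop is clear from here.
Research Workshop starts after Kickoff Huddle ends; Kickoff Huddle is clear from here.
Design Check-in starts after Research Workshop ends; Research Workshop is clear from here.
Research Session starts after Design Check-in ends; Design Check-in is clear from here.
Strategy Debrief starts after Research Session ends; Research Session is clear from here.
Planning Meeting starts exactly when Strategy Debrief ends (back-to-back, no overlap).
No pair overlaps.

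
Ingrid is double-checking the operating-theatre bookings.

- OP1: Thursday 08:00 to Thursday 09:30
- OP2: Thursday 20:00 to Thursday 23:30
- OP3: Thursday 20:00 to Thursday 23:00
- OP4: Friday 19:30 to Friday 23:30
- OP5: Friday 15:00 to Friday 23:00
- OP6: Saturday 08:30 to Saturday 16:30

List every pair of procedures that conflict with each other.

Sorted by start: OP1, OP2, OP3, OP5, OP4, OP6.
OP2 starts after OP1 ends — done with OP1.
OP3 starts before OP2 ends → OP2 and OP3 overlap.
OP5 starts after OP2 ends — done with OP2.
OP5 starts after OP3 ends — done with OP3.
OP4 starts before OP5 ends → OP5 and OP4 overlap.
OP6 starts after OP5 ends.
OP6 starts after OP4 ends.

OP2 & OP3, OP4 & OP5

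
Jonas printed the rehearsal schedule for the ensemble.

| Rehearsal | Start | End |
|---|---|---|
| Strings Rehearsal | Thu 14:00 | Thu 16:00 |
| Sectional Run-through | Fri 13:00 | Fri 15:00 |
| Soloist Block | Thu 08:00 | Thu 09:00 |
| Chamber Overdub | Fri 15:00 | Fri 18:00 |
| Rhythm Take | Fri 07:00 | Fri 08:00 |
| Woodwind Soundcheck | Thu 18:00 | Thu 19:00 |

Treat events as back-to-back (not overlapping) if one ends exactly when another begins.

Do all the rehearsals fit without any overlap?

Two intervals overlap when each starts before the other ends.
Sorted by start: Soloist Block, Strings Rehearsal, Woodwind Soundcheck, Rhythm Take, Sectional Run-through, Chamber Overdub.
Strings Rehearsal starts after Soloist Block ends; Soloist Block is clear from here.
Woodwind Soundcheck starts after Strings Rehearsal ends; Strings Rehearsal is clear from here.
Rhythm Take starts after Woodwind Soundcheck ends; Woodwind Soundcheck is clear from here.
Sectional Run-through starts after Rhythm Take ends; Rhythm Take is clear from here.
Chamber Overdub starts exactly when Sectional Run-through ends (back-to-back, no overlap).
Every pair is clear; the schedule has no overlaps.

Yes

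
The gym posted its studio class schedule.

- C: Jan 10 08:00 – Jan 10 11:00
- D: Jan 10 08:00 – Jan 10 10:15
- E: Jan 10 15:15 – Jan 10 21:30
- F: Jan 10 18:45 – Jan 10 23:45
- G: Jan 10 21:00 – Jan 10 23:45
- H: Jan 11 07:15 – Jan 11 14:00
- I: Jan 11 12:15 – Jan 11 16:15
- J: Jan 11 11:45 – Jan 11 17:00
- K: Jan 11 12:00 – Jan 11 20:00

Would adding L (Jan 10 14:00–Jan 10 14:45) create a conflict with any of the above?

No — it doesn't clash with anything

C: ends Jan 10 11:00 at or before L starts Jan 10 14:00 → clear.
D: ends Jan 10 10:15 at or before L starts Jan 10 14:00 → clear.
E: starts Jan 10 15:15 at or after L ends Jan 10 14:45 → clear.
F: starts Jan 10 18:45 at or after L ends Jan 10 14:45 → clear.
G: starts Jan 10 21:00 at or after L ends Jan 10 14:45 → clear.
H: starts Jan 11 07:15 at or after L ends Jan 10 14:45 → clear.
J: starts Jan 11 11:45 at or after L ends Jan 10 14:45 → clear.
K: starts Jan 11 12:00 at or after L ends Jan 10 14:45 → clear.
I: starts Jan 11 12:15 at or after L ends Jan 10 14:45 → clear.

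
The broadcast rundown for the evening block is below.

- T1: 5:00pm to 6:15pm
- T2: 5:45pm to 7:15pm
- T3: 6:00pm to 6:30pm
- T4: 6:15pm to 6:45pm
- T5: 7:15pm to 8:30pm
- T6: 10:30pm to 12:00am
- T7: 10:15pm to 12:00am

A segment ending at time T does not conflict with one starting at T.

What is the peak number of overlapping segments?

Sort all start/end points and keep a running count:
5:00pm start T1 → 1
5:45pm start T2 → 2
6:00pm start T3 → 3
6:15pm end T1 → 2
6:15pm start T4 → 3
6:30pm end T3 → 2
6:45pm end T4 → 1
7:15pm end T2 → 0
7:15pm start T5 → 1
8:30pm end T5 → 0
10:15pm start T7 → 1
10:30pm start T6 → 2
12:00am end T6 → 1
12:00am end T7 → 0
Peak is 3, at 6:00pm (T1, T2, T3).

3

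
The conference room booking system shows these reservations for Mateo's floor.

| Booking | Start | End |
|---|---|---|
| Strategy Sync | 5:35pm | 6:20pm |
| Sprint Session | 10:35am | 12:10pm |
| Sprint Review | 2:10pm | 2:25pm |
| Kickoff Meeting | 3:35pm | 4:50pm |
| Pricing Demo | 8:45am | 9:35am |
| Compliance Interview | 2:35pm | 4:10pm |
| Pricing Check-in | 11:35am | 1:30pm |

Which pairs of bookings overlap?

Compliance Interview & Kickoff Meeting, Pricing Check-in & Sprint Session

Check each pair: they overlap iff neither finishes before the other starts.
Sorted by start: Pricing Demo, Sprint Session, Pricing Check-in, Sprint Review, Compliance Interview, Kickoff Meeting, Strategy Sync.
Sprint Session starts after Pricing Demo ends; Pricing Demo is clear from here.
Pricing Check-in starts before Sprint Session ends → Sprint Session and Pricing Check-in overlap.
Sprint Review starts after Sprint Session ends; Sprint Session is clear from here.
Sprint Review starts after Pricing Check-in ends; Pricing Check-in is clear from here.
Compliance Interview starts after Sprint Review ends; Sprint Review is clear from here.
Kickoff Meeting starts before Compliance Interview ends → Compliance Interview and Kickoff Meeting overlap.
Strategy Sync starts after Compliance Interview ends.
Strategy Sync starts after Kickoff Meeting ends.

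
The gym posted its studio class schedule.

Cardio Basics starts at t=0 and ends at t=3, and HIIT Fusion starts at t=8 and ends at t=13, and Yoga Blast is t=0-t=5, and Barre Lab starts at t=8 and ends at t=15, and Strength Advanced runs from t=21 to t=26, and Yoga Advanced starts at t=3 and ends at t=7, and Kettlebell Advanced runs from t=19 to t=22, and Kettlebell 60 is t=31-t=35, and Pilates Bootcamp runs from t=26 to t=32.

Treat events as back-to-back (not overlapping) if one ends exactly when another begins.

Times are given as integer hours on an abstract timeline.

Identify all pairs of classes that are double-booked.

Barre Lab & HIIT Fusion, Cardio Basics & Yoga Blast, Kettlebell 60 & Pilates Bootcamp, Kettlebell Advanced & Strength Advanced, Yoga Advanced & Yoga Blast

Sorted by start: Cardio Basics, Yoga Blast, Yoga Advanced, HIIT Fusion, Barre Lab, Kettlebell Advanced, Strength Advanced, Pilates Bootcamp, Kettlebell 60.
Yoga Blast starts before Cardio Basics ends → Cardio Basics and Yoga Blast overlap.
Yoga Advanced starts exactly when Cardio Basics ends (back-to-back, no overlap), so nothing later overlaps Cardio Basics either.
Yoga Advanced starts before Yoga Blast ends → Yoga Blast and Yoga Advanced overlap.
HIIT Fusion starts after Yoga Blast ends, so nothing later overlaps Yoga Blast either.
HIIT Fusion starts after Yoga Advanced ends, so nothing later overlaps Yoga Advanced either.
Barre Lab starts before HIIT Fusion ends → HIIT Fusion and Barre Lab overlap.
Kettlebell Advanced starts after HIIT Fusion ends, so nothing later overlaps HIIT Fusion either.
Kettlebell Advanced starts after Barre Lab ends, so nothing later overlaps Barre Lab either.
Strength Advanced starts before Kettlebell Advanced ends → Kettlebell Advanced and Strength Advanced overlap.
Pilates Bootcamp starts after Kettlebell Advanced ends, so nothing later overlaps Kettlebell Advanced either.
Pilates Bootcamp starts exactly when Strength Advanced ends (back-to-back, no overlap), so nothing later overlaps Strength Advanced either.
Kettlebell 60 starts before Pilates Bootcamp ends → Pilates Bootcamp and Kettlebell 60 overlap.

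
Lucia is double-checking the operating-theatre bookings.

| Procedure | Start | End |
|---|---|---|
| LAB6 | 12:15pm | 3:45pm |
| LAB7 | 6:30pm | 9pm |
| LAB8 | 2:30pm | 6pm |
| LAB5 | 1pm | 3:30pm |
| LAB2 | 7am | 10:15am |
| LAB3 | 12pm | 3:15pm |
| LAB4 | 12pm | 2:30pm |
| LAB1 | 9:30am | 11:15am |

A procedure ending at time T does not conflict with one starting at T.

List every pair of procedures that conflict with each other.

LAB1 & LAB2, LAB3 & LAB4, LAB3 & LAB5, LAB3 & LAB6, LAB3 & LAB8, LAB4 & LAB5, LAB4 & LAB6, LAB5 & LAB6, LAB5 & LAB8, LAB6 & LAB8

Sorted by start: LAB2, LAB1, LAB3, LAB4, LAB6, LAB5, LAB8, LAB7.
LAB1 starts before LAB2 ends → LAB2 and LAB1 overlap.
LAB3 starts after LAB2 ends; LAB2 is clear from here.
LAB3 starts after LAB1 ends; LAB1 is clear from here.
LAB4 starts before LAB3 ends → LAB3 and LAB4 overlap.
LAB6 starts before LAB3 ends → LAB3 and LAB6 overlap.
LAB5 starts before LAB3 ends → LAB3 and LAB5 overlap.
LAB8 starts before LAB3 ends → LAB3 and LAB8 overlap.
LAB7 starts after LAB3 ends.
LAB6 starts before LAB4 ends → LAB4 and LAB6 overlap.
LAB5 starts before LAB4 ends → LAB4 and LAB5 overlap.
LAB8 starts exactly when LAB4 ends (back-to-back, no overlap); LAB4 is clear from here.
LAB5 starts before LAB6 ends → LAB6 and LAB5 overlap.
LAB8 starts before LAB6 ends → LAB6 and LAB8 overlap.
LAB7 starts after LAB6 ends.
LAB8 starts before LAB5 ends → LAB5 and LAB8 overlap.
LAB7 starts after LAB5 ends.
LAB7 starts after LAB8 ends.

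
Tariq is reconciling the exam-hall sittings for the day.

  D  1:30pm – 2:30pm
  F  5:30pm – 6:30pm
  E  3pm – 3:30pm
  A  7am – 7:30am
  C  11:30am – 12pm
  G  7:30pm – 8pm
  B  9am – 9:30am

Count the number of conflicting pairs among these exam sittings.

0

Check each pair: they overlap iff neither finishes before the other starts.
Sorted by start: A, B, C, D, E, F, G.
B starts after A ends, so nothing later overlaps A either.
C starts after B ends, so nothing later overlaps B either.
D starts after C ends, so nothing later overlaps C either.
E starts after D ends, so nothing later overlaps D either.
F starts after E ends, so nothing later overlaps E either.
G starts after F ends.
No pair overlaps.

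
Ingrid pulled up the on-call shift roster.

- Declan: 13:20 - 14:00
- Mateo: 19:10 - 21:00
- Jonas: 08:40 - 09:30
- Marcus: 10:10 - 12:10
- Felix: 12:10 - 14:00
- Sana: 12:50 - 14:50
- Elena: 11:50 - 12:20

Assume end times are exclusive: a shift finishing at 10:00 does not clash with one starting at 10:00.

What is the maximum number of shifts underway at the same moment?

Sweep the timeline, counting +1 at each start and −1 at each end (ends before starts at a tie):
08:40 start Jonas → 1
09:30 end Jonas → 0
10:10 start Marcus → 1
11:50 start Elena → 2
12:10 end Marcus → 1
12:10 start Felix → 2
12:20 end Elena → 1
12:50 start Sana → 2
13:20 start Declan → 3
14:00 end Declan → 2
14:00 end Felix → 1
14:50 end Sana → 0
19:10 start Mateo → 1
21:00 end Mateo → 0
Peak is 3, at 13:20 (Declan, Felix, Sana).

3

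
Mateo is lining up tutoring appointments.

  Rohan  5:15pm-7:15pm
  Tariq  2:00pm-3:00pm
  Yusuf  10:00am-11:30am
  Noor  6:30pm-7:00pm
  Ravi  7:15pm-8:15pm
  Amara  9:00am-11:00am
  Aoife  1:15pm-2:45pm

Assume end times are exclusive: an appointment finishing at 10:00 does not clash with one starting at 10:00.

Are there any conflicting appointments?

Two intervals overlap when each starts before the other ends.
Sorted by start: Amara, Yusuf, Aoife, Tariq, Rohan, Noor, Ravi.
Yusuf starts before Amara ends → Amara and Yusuf overlap.
That's a conflict, so the schedule is not conflict-free.

Yes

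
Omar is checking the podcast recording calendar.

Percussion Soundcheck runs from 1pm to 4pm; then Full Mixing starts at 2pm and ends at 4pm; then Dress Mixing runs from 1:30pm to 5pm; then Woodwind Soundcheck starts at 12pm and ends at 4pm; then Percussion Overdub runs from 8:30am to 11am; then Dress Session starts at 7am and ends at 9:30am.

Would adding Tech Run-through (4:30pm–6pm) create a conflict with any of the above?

Yes — it overlaps Dress Mixing

Dress Session: ends 9:30am at or before Tech Run-through starts 4:30pm → clear.
Percussion Overdub: ends 11am at or before Tech Run-through starts 4:30pm → clear.
Woodwind Soundcheck: ends 4pm at or before Tech Run-through starts 4:30pm → clear.
Percussion Soundcheck: ends 4pm at or before Tech Run-through starts 4:30pm → clear.
Dress Mixing: starts 1:30pm before Tech Run-through ends 6pm, and ends 5pm after Tech Run-through starts 4:30pm → overlap.
Full Mixing: ends 4pm at or before Tech Run-through starts 4:30pm → clear.
Tech Run-through overlaps Dress Mixing.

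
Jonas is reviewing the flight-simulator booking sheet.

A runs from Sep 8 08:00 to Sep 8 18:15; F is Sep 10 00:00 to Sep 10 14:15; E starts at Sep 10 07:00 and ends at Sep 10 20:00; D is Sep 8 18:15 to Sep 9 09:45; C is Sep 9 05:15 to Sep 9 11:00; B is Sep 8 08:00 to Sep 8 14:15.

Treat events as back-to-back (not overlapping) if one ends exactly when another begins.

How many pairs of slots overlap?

3

Two intervals overlap when each starts before the other ends.
Sorted by start: A, B, D, C, F, E.
B starts before A ends → A and B overlap.
D starts exactly when A ends (back-to-back, no overlap); A is clear from here.
D starts after B ends; B is clear from here.
C starts before D ends → D and C overlap.
F starts after D ends; D is clear from here.
F starts after C ends; C is clear from here.
E starts before F ends → F and E overlap.
Overlapping pairs: A & B, C & D, E & F — 3 in total.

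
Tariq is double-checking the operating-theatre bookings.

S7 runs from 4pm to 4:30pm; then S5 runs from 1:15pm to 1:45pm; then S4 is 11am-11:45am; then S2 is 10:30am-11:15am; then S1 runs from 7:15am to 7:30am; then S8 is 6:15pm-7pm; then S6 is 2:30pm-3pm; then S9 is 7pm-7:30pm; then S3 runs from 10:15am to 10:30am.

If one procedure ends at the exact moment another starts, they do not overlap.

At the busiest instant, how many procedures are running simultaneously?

2

Walk through starts and ends in time order (an end at T is processed before a start at T):
7:15am start S1 → 1
7:30am end S1 → 0
10:15am start S3 → 1
10:30am end S3 → 0
10:30am start S2 → 1
11am start S4 → 2
11:15am end S2 → 1
11:45am end S4 → 0
1:15pm start S5 → 1
1:45pm end S5 → 0
2:30pm start S6 → 1
3pm end S6 → 0
4pm start S7 → 1
4:30pm end S7 → 0
6:15pm start S8 → 1
7pm end S8 → 0
7pm start S9 → 1
7:30pm end S9 → 0
Peak is 2, at 11am (S2, S4).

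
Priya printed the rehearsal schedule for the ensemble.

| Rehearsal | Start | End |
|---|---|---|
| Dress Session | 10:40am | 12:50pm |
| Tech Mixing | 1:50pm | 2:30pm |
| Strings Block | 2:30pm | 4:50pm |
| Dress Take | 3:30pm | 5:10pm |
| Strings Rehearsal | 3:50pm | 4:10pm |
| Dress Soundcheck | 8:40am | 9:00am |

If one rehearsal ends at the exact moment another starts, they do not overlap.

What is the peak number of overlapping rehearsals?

Sweep the timeline, counting +1 at each start and −1 at each end (ends before starts at a tie):
8:40am start Dress Soundcheck → 1
9:00am end Dress Soundcheck → 0
10:40am start Dress Session → 1
12:50pm end Dress Session → 0
1:50pm start Tech Mixing → 1
2:30pm end Tech Mixing → 0
2:30pm start Strings Block → 1
3:30pm start Dress Take → 2
3:50pm start Strings Rehearsal → 3
4:10pm end Strings Rehearsal → 2
4:50pm end Strings Block → 1
5:10pm end Dress Take → 0
Peak is 3, at 3:50pm (Dress Take, Strings Block, Strings Rehearsal).

3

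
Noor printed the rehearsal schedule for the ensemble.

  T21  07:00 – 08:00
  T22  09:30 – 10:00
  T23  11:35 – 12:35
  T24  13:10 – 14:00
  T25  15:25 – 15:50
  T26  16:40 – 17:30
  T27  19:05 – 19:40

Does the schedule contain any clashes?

Two intervals overlap when each starts before the other ends.
Sorted by start: T21, T22, T23, T24, T25, T26, T27.
T22 starts after T21 ends, so T21 has no further overlaps.
T23 starts after T22 ends, so T22 has no further overlaps.
T24 starts after T23 ends, so T23 has no further overlaps.
T25 starts after T24 ends, so T24 has no further overlaps.
T26 starts after T25 ends, so T25 has no further overlaps.
T27 starts after T26 ends.
Every pair is clear; the schedule has no overlaps.

No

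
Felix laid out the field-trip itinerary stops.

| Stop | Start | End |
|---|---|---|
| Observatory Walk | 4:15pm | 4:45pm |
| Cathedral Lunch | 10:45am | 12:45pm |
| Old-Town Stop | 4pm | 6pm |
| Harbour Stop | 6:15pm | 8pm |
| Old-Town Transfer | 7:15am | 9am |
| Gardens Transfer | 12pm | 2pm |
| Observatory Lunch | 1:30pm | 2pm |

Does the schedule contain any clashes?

Sorted by start: Old-Town Transfer, Cathedral Lunch, Gardens Transfer, Observatory Lunch, Old-Town Stop, Observatory Walk, Harbour Stop.
Cathedral Lunch starts after Old-Town Transfer ends, so nothing later overlaps Old-Town Transfer either.
Gardens Transfer starts before Cathedral Lunch ends → Cathedral Lunch and Gardens Transfer overlap.
That's a conflict, so the schedule is not conflict-free.

Yes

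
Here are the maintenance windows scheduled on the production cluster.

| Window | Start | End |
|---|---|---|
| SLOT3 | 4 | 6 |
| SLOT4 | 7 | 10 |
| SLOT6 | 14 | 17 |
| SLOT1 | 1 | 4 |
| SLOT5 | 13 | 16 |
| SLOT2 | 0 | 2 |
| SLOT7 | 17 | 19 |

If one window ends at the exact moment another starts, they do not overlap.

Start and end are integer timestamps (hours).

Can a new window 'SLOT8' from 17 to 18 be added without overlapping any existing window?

No — it overlaps SLOT7

SLOT2: ends 2 at or before SLOT8 starts 17 → clear.
SLOT1: ends 4 at or before SLOT8 starts 17 → clear.
SLOT3: ends 6 at or before SLOT8 starts 17 → clear.
SLOT4: ends 10 at or before SLOT8 starts 17 → clear.
SLOT5: ends 16 at or before SLOT8 starts 17 → clear.
SLOT6: ends 17 at or before SLOT8 starts 17 → clear.
SLOT7: starts 17 before SLOT8 ends 18, and ends 19 after SLOT8 starts 17 → overlap.
SLOT8 overlaps SLOT7.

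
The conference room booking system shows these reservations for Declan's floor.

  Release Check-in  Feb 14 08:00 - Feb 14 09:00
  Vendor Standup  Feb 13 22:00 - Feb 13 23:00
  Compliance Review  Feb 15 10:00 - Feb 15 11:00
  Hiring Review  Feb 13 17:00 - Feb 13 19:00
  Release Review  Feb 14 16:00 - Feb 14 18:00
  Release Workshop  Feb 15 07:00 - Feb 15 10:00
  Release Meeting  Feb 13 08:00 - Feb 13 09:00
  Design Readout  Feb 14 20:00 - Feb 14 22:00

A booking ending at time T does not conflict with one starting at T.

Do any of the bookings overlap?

Two intervals overlap when each starts before the other ends.
Sorted by start: Release Meeting, Hiring Review, Vendor Standup, Release Check-in, Release Review, Design Readout, Release Workshop, Compliance Review.
Hiring Review starts after Release Meeting ends, so Release Meeting has no further overlaps.
Vendor Standup starts after Hiring Review ends, so Hiring Review has no further overlaps.
Release Check-in starts after Vendor Standup ends, so Vendor Standup has no further overlaps.
Release Review starts after Release Check-in ends, so Release Check-in has no further overlaps.
Design Readout starts after Release Review ends, so Release Review has no further overlaps.
Release Workshop starts after Design Readout ends, so Design Readout has no further overlaps.
Compliance Review starts exactly when Release Workshop ends (back-to-back, no overlap).
Every pair is clear; the schedule has no overlaps.

No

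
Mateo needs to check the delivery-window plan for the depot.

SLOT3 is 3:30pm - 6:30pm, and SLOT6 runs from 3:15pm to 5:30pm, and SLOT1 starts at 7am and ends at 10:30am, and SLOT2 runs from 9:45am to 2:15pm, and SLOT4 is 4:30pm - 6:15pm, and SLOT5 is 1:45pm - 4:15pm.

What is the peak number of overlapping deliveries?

3

Walk through starts and ends in time order (an end at T is processed before a start at T):
7am start SLOT1 → 1
9:45am start SLOT2 → 2
10:30am end SLOT1 → 1
1:45pm start SLOT5 → 2
2:15pm end SLOT2 → 1
3:15pm start SLOT6 → 2
3:30pm start SLOT3 → 3
4:15pm end SLOT5 → 2
4:30pm start SLOT4 → 3
5:30pm end SLOT6 → 2
6:15pm end SLOT4 → 1
6:30pm end SLOT3 → 0
Peak is 3, at 3:30pm (SLOT3, SLOT5, SLOT6).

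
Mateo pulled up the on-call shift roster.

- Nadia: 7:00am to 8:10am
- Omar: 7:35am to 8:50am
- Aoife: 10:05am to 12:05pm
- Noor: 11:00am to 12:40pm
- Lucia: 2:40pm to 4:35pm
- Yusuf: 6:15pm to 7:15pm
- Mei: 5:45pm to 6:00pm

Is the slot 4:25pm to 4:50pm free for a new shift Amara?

Nadia: ends 8:10am at or before Amara starts 4:25pm → clear.
Omar: ends 8:50am at or before Amara starts 4:25pm → clear.
Aoife: ends 12:05pm at or before Amara starts 4:25pm → clear.
Noor: ends 12:40pm at or before Amara starts 4:25pm → clear.
Lucia: starts 2:40pm before Amara ends 4:50pm, and ends 4:35pm after Amara starts 4:25pm → overlap.
Mei: starts 5:45pm at or after Amara ends 4:50pm → clear.
Yusuf: starts 6:15pm at or after Amara ends 4:50pm → clear.
Amara overlaps Lucia.

No — it overlaps Lucia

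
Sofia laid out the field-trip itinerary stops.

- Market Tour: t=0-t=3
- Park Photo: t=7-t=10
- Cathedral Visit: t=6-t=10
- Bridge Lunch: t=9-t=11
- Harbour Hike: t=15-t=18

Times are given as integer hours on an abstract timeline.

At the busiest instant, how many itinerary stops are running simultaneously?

Sweep the timeline, counting +1 at each start and −1 at each end (ends before starts at a tie):
t=0 start Market Tour → 1
t=3 end Market Tour → 0
t=6 start Cathedral Visit → 1
t=7 start Park Photo → 2
t=9 start Bridge Lunch → 3
t=10 end Cathedral Visit → 2
t=10 end Park Photo → 1
t=11 end Bridge Lunch → 0
t=15 start Harbour Hike → 1
t=18 end Harbour Hike → 0
Peak is 3, at t=9 (Bridge Lunch, Cathedral Visit, Park Photo).

3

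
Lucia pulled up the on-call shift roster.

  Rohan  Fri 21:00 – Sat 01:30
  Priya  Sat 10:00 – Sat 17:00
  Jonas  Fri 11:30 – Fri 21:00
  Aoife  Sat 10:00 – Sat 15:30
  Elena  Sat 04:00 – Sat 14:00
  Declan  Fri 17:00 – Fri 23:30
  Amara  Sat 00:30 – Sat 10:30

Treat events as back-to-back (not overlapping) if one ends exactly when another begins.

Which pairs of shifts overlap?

Check each pair: they overlap iff neither finishes before the other starts.
Sorted by start: Jonas, Declan, Rohan, Amara, Elena, Priya, Aoife.
Declan starts before Jonas ends → Jonas and Declan overlap.
Rohan starts exactly when Jonas ends (back-to-back, no overlap), so nothing later overlaps Jonas either.
Rohan starts before Declan ends → Declan and Rohan overlap.
Amara starts after Declan ends, so nothing later overlaps Declan either.
Amara starts before Rohan ends → Rohan and Amara overlap.
Elena starts after Rohan ends, so nothing later overlaps Rohan either.
Elena starts before Amara ends → Amara and Elena overlap.
Priya starts before Amara ends → Amara and Priya overlap.
Aoife starts before Amara ends → Amara and Aoife overlap.
Priya starts before Elena ends → Elena and Priya overlap.
Aoife starts before Elena ends → Elena and Aoife overlap.
Aoife starts before Priya ends → Priya and Aoife overlap.

Amara & Aoife, Amara & Elena, Amara & Priya, Amara & Rohan, Aoife & Elena, Aoife & Priya, Declan & Jonas, Declan & Rohan, Elena & Priya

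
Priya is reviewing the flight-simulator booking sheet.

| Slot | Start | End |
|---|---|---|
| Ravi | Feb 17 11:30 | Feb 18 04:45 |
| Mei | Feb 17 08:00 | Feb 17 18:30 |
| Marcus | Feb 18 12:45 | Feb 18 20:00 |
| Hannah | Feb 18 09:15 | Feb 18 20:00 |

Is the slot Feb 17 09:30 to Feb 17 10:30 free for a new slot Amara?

Mei: starts Feb 17 08:00 before Amara ends Feb 17 10:30, and ends Feb 17 18:30 after Amara starts Feb 17 09:30 → overlap.
Ravi: starts Feb 17 11:30 at or after Amara ends Feb 17 10:30 → clear.
Hannah: starts Feb 18 09:15 at or after Amara ends Feb 17 10:30 → clear.
Marcus: starts Feb 18 12:45 at or after Amara ends Feb 17 10:30 → clear.
Amara overlaps Mei.

No — it overlaps Mei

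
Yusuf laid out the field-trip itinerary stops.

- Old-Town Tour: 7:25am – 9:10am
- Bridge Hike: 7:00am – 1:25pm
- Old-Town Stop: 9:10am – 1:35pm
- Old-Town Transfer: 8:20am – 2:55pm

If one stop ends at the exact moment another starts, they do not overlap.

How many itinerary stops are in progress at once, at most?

Walk through starts and ends in time order (an end at T is processed before a start at T):
7:00am start Bridge Hike → 1
7:25am start Old-Town Tour → 2
8:20am start Old-Town Transfer → 3
9:10am end Old-Town Tour → 2
9:10am start Old-Town Stop → 3
1:25pm end Bridge Hike → 2
1:35pm end Old-Town Stop → 1
2:55pm end Old-Town Transfer → 0
Peak is 3, at 8:20am (Bridge Hike, Old-Town Tour, Old-Town Transfer).

3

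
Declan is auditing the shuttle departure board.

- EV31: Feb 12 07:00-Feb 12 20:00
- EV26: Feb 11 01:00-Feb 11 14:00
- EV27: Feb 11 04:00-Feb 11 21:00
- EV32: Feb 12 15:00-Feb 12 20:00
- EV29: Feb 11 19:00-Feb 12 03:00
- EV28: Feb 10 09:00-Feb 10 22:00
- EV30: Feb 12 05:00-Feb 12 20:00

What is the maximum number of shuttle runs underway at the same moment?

3

Sort all start/end points and keep a running count:
Feb 10 09:00 start EV28 → 1
Feb 10 22:00 end EV28 → 0
Feb 11 01:00 start EV26 → 1
Feb 11 04:00 start EV27 → 2
Feb 11 14:00 end EV26 → 1
Feb 11 19:00 start EV29 → 2
Feb 11 21:00 end EV27 → 1
Feb 12 03:00 end EV29 → 0
Feb 12 05:00 start EV30 → 1
Feb 12 07:00 start EV31 → 2
Feb 12 15:00 start EV32 → 3
Feb 12 20:00 end EV30 → 2
Feb 12 20:00 end EV31 → 1
Feb 12 20:00 end EV32 → 0
Peak is 3, at Feb 12 15:00 (EV30, EV31, EV32).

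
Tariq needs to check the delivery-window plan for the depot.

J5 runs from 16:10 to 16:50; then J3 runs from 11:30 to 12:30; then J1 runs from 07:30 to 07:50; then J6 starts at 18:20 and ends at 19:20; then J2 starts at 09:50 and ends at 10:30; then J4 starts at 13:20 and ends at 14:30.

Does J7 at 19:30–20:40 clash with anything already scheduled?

J1: ends 07:50 at or before J7 starts 19:30 → clear.
J2: ends 10:30 at or before J7 starts 19:30 → clear.
J3: ends 12:30 at or before J7 starts 19:30 → clear.
J4: ends 14:30 at or before J7 starts 19:30 → clear.
J5: ends 16:50 at or before J7 starts 19:30 → clear.
J6: ends 19:20 at or before J7 starts 19:30 → clear.

No — it doesn't clash with anything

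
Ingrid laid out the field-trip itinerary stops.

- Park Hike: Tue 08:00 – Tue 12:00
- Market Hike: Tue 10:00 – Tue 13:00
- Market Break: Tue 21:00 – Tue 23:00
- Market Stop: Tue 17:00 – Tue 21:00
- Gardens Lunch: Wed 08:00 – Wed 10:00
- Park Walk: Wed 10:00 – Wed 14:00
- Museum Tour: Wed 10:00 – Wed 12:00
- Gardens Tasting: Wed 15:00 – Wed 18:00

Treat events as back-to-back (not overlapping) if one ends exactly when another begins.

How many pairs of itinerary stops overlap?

2

Sorted by start: Park Hike, Market Hike, Market Stop, Market Break, Gardens Lunch, Park Walk, Museum Tour, Gardens Tasting.
Market Hike starts before Park Hike ends → Park Hike and Market Hike overlap.
Market Stop starts after Park Hike ends, so nothing later overlaps Park Hike either.
Market Stop starts after Market Hike ends, so nothing later overlaps Market Hike either.
Market Break starts exactly when Market Stop ends (back-to-back, no overlap), so nothing later overlaps Market Stop either.
Gardens Lunch starts after Market Break ends, so nothing later overlaps Market Break either.
Park Walk starts exactly when Gardens Lunch ends (back-to-back, no overlap), so nothing later overlaps Gardens Lunch either.
Museum Tour starts before Park Walk ends → Park Walk and Museum Tour overlap.
Gardens Tasting starts after Park Walk ends.
Gardens Tasting starts after Museum Tour ends.
Overlapping pairs: Market Hike & Park Hike, Museum Tour & Park Walk — 2 in total.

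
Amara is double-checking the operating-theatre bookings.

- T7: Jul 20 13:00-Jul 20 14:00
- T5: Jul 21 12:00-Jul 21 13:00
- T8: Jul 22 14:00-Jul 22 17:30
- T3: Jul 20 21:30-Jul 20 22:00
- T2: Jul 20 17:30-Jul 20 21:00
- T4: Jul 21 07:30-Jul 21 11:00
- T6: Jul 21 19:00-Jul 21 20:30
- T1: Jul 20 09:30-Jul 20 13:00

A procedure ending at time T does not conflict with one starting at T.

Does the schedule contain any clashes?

Sorted by start: T1, T7, T2, T3, T4, T5, T6, T8.
T7 starts exactly when T1 ends (back-to-back, no overlap), so nothing later overlaps T1 either.
T2 starts after T7 ends, so nothing later overlaps T7 either.
T3 starts after T2 ends, so nothing later overlaps T2 either.
T4 starts after T3 ends, so nothing later overlaps T3 either.
T5 starts after T4 ends, so nothing later overlaps T4 either.
T6 starts after T5 ends, so nothing later overlaps T5 either.
T8 starts after T6 ends.
Every pair is clear; the schedule has no overlaps.

No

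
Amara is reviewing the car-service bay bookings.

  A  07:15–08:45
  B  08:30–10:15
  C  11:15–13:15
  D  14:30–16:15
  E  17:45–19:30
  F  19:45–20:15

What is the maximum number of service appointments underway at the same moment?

Sweep the timeline, counting +1 at each start and −1 at each end (ends before starts at a tie):
07:15 start A → 1
08:30 start B → 2
08:45 end A → 1
10:15 end B → 0
11:15 start C → 1
13:15 end C → 0
14:30 start D → 1
16:15 end D → 0
17:45 start E → 1
19:30 end E → 0
19:45 start F → 1
20:15 end F → 0
Peak is 2, at 08:30 (A, B).

2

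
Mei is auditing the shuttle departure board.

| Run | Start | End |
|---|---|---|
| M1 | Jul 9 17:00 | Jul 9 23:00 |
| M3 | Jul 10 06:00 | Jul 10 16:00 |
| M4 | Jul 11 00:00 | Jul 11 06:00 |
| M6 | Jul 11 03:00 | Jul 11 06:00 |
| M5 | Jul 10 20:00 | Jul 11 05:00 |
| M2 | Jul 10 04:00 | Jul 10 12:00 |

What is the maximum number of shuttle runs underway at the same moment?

Sweep the timeline, counting +1 at each start and −1 at each end (ends before starts at a tie):
Jul 9 17:00 start M1 → 1
Jul 9 23:00 end M1 → 0
Jul 10 04:00 start M2 → 1
Jul 10 06:00 start M3 → 2
Jul 10 12:00 end M2 → 1
Jul 10 16:00 end M3 → 0
Jul 10 20:00 start M5 → 1
Jul 11 00:00 start M4 → 2
Jul 11 03:00 start M6 → 3
Jul 11 05:00 end M5 → 2
Jul 11 06:00 end M4 → 1
Jul 11 06:00 end M6 → 0
Peak is 3, at Jul 11 03:00 (M4, M5, M6).

3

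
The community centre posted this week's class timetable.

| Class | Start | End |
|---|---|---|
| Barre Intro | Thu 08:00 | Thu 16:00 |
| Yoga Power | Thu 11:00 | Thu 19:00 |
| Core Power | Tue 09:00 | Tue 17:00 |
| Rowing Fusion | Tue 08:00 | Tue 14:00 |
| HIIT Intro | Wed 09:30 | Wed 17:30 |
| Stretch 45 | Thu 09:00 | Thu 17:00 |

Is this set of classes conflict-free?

No

Sorted by start: Rowing Fusion, Core Power, HIIT Intro, Barre Intro, Stretch 45, Yoga Power.
Core Power starts before Rowing Fusion ends → Rowing Fusion and Core Power overlap.
That's a conflict, so the schedule is not conflict-free.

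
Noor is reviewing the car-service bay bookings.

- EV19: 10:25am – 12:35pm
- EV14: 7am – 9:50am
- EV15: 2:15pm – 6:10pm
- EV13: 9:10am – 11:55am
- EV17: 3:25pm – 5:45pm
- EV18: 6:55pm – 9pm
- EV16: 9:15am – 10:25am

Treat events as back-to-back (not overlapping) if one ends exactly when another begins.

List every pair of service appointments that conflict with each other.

EV13 & EV14, EV13 & EV16, EV13 & EV19, EV14 & EV16, EV15 & EV17

Check each pair: they overlap iff neither finishes before the other starts.
Sorted by start: EV14, EV13, EV16, EV19, EV15, EV17, EV18.
EV13 starts before EV14 ends → EV14 and EV13 overlap.
EV16 starts before EV14 ends → EV14 and EV16 overlap.
EV19 starts after EV14 ends; EV14 is clear from here.
EV16 starts before EV13 ends → EV13 and EV16 overlap.
EV19 starts before EV13 ends → EV13 and EV19 overlap.
EV15 starts after EV13 ends; EV13 is clear from here.
EV19 starts exactly when EV16 ends (back-to-back, no overlap); EV16 is clear from here.
EV15 starts after EV19 ends; EV19 is clear from here.
EV17 starts before EV15 ends → EV15 and EV17 overlap.
EV18 starts after EV15 ends.
EV18 starts after EV17 ends.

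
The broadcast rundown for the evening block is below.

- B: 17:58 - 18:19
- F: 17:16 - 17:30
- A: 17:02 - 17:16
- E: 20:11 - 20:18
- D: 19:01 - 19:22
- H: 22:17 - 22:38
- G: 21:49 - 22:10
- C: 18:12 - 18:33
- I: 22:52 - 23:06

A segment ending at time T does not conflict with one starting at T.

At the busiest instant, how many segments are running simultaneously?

2

Sweep the timeline, counting +1 at each start and −1 at each end (ends before starts at a tie):
17:02 start A → 1
17:16 end A → 0
17:16 start F → 1
17:30 end F → 0
17:58 start B → 1
18:12 start C → 2
18:19 end B → 1
18:33 end C → 0
19:01 start D → 1
19:22 end D → 0
20:11 start E → 1
20:18 end E → 0
21:49 start G → 1
22:10 end G → 0
22:17 start H → 1
22:38 end H → 0
22:52 start I → 1
23:06 end I → 0
Peak is 2, at 18:12 (B, C).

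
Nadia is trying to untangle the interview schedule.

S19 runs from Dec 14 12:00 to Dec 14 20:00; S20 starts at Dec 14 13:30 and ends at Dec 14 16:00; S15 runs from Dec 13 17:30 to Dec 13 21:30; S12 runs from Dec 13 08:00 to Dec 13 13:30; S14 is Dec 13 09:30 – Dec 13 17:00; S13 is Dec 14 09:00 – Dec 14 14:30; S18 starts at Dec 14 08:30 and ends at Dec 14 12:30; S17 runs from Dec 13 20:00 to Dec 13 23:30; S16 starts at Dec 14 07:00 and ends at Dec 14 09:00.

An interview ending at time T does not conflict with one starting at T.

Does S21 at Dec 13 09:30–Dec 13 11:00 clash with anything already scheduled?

Yes — it overlaps S12, S14

S12: starts Dec 13 08:00 before S21 ends Dec 13 11:00, and ends Dec 13 13:30 after S21 starts Dec 13 09:30 → overlap.
S14: starts Dec 13 09:30 before S21 ends Dec 13 11:00, and ends Dec 13 17:00 after S21 starts Dec 13 09:30 → overlap.
S15: starts Dec 13 17:30 at or after S21 ends Dec 13 11:00 → clear.
S17: starts Dec 13 20:00 at or after S21 ends Dec 13 11:00 → clear.
S16: starts Dec 14 07:00 at or after S21 ends Dec 13 11:00 → clear.
S18: starts Dec 14 08:30 at or after S21 ends Dec 13 11:00 → clear.
S13: starts Dec 14 09:00 at or after S21 ends Dec 13 11:00 → clear.
S19: starts Dec 14 12:00 at or after S21 ends Dec 13 11:00 → clear.
S20: starts Dec 14 13:30 at or after S21 ends Dec 13 11:00 → clear.
S21 overlaps S12, S14.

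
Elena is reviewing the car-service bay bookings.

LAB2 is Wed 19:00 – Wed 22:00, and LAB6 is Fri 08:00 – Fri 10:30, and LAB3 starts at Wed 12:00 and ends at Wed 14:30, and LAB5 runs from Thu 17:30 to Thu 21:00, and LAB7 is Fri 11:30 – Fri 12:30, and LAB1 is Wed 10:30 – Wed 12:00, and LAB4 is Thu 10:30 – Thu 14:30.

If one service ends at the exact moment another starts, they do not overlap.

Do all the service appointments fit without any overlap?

Sorted by start: LAB1, LAB3, LAB2, LAB4, LAB5, LAB6, LAB7.
LAB3 starts exactly when LAB1 ends (back-to-back, no overlap), so nothing later overlaps LAB1 either.
LAB2 starts after LAB3 ends, so nothing later overlaps LAB3 either.
LAB4 starts after LAB2 ends, so nothing later overlaps LAB2 either.
LAB5 starts after LAB4 ends, so nothing later overlaps LAB4 either.
LAB6 starts after LAB5 ends, so nothing later overlaps LAB5 either.
LAB7 starts after LAB6 ends.
Every pair is clear; the schedule has no overlaps.

Yes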